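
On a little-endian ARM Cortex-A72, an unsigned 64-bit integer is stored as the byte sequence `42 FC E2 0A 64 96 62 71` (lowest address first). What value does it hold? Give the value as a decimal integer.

Little-endian: lowest address holds the least-significant byte.
Reassemble most-significant byte first: 71 62 96 64 0A E2 FC 42 → 0x716296640AE2FC42.
0x716296640AE2FC42 = 8170258030427044930.

8170258030427044930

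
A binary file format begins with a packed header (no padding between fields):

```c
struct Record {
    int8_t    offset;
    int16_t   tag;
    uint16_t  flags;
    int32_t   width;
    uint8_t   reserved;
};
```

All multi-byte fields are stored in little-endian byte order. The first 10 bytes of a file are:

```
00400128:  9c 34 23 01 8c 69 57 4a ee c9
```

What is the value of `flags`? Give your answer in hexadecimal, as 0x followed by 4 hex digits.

`flags` follows `offset` (1 B), `tag` (2 B), so it starts at offset 1 + 2 = 3 and occupies 2 bytes.
Bytes at offsets 3..4: 01 8C.
Little-endian: lowest address holds the least-significant byte.
Reassemble most-significant byte first: 8C 01 → 0x8C01.

0x8C01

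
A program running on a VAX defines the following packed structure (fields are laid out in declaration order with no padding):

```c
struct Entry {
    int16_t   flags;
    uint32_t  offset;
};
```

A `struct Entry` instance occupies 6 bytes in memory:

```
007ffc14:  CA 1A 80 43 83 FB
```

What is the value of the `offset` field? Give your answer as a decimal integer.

4219683712

`offset` follows `flags` (2 bytes), so it starts at byte offset 2 and occupies 4 bytes.
Bytes at offsets 2..5: 80 43 83 FB.
Little-endian: lowest address holds the least-significant byte.
Reassemble most-significant byte first: FB 83 43 80 → 0xFB834380.
0xFB834380 = 4219683712.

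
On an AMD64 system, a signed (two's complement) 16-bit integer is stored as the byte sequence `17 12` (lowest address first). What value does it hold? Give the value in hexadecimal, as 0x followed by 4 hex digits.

In little-endian order the low byte comes first in memory.
Reassemble most-significant byte first: 12 17 → 0x1217.

0x1217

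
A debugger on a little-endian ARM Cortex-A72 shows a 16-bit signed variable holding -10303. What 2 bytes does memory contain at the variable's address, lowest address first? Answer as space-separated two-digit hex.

Two's complement of -10303 in 16 bits: 10303 = 0x283F; invert → 0xD7C0; add 1 → 0xD7C1.
Split into bytes (most-significant first): D7 C1.
Little-endian: lowest address holds the least-significant byte.
So at ascending addresses the bytes are C1 D7.

C1 D7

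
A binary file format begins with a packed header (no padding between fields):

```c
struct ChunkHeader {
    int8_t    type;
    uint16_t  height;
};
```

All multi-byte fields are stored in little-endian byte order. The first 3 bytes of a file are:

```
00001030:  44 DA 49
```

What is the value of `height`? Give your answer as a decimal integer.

18906

`height` follows `type` (1 byte), so it starts at byte offset 1 and occupies 2 bytes.
Bytes at offsets 1..2: DA 49.
Little-endian: lowest address holds the least-significant byte.
Reassemble most-significant byte first: 49 DA → 0x49DA.
0x49DA = 18906.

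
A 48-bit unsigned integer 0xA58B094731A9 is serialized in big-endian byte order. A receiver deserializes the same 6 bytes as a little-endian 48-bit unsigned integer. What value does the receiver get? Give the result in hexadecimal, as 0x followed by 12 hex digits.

0xA93147098BA5

Stored big-endian, the bytes at ascending addresses are A5 8B 09 47 31 A9.
Read back as little-endian, the first byte is least significant, giving 0xA93147098BA5.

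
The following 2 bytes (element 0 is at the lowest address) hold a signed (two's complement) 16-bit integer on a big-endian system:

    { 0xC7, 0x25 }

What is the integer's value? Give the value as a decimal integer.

Big-endian: lowest address holds the most-significant byte.
The bytes are already most-significant first: 0xC725.
Top bit is set, so as a signed 16-bit value this is 0xC725 − 2^16 = -14555.

-14555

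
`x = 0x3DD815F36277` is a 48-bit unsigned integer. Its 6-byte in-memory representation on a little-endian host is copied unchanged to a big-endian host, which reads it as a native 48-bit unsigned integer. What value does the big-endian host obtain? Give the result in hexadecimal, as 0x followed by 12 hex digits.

Stored little-endian, the bytes at ascending addresses are 77 62 F3 15 D8 3D.
Read back as big-endian, the last byte is least significant, giving 0x7762F315D83D.

0x7762F315D83D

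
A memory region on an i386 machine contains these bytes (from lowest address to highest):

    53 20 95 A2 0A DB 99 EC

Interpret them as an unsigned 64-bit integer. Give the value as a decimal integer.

In little-endian order the low byte comes first in memory.
Reassemble most-significant byte first: EC 99 DB 0A A2 95 20 53 → 0xEC99DB0AA2952053.
0xEC99DB0AA2952053 = 17048898703111561299.

17048898703111561299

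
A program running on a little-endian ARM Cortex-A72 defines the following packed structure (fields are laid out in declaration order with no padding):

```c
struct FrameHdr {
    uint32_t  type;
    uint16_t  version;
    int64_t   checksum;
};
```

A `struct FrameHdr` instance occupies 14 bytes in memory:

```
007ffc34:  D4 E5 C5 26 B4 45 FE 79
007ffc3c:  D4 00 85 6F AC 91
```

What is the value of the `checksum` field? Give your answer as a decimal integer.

-7949856625180509698

`checksum` follows `type` (4 B), `version` (2 B), so it starts at offset 4 + 2 = 6 and occupies 8 bytes.
Bytes at offsets 6..13: FE 79 D4 00 85 6F AC 91.
Little-endian stores the least-significant byte at the lowest address.
Reassemble most-significant byte first: 91 AC 6F 85 00 D4 79 FE → 0x91AC6F8500D479FE.
Top bit is set, so as a signed 64-bit value this is 0x91AC6F8500D479FE − 2^64 = -7949856625180509698.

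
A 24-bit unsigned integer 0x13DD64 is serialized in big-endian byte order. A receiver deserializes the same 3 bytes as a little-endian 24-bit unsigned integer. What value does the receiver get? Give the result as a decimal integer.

Stored big-endian, the bytes at ascending addresses are 13 DD 64.
Read back as little-endian, the first byte is least significant, giving 0x64DD13.
0x64DD13 = 6610195.

6610195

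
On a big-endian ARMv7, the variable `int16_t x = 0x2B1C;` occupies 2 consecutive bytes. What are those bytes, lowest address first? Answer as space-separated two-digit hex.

2B 1C

Split into bytes (most-significant first): 2B 1C.
Big-endian stores the most-significant byte at the lowest address.
So the memory order matches the most-significant-first order: 2B 1C.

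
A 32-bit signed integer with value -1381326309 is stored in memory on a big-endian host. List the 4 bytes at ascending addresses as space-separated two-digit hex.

AD AA A2 1B

Two's complement of -1381326309 in 32 bits: 1381326309 = 0x52555DE5; invert → 0xADAAA21A; add 1 → 0xADAAA21B.
Split into bytes (most-significant first): AD AA A2 1B.
In big-endian order the high byte comes first in memory.
So the memory order matches the most-significant-first order: AD AA A2 1B.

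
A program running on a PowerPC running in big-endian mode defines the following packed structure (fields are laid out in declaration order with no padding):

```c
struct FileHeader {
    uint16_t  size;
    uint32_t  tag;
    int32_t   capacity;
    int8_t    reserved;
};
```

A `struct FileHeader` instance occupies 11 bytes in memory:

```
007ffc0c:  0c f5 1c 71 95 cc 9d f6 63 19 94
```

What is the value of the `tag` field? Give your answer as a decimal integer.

477205964

`tag` follows `size` (2 bytes), so it starts at byte offset 2 and occupies 4 bytes.
Bytes at offsets 2..5: 1C 71 95 CC.
Big-endian stores the most-significant byte at the lowest address.
The bytes are already most-significant first: 0x1C7195CC.
0x1C7195CC = 477205964.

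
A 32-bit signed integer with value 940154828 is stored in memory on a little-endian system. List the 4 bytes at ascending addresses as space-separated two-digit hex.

940154828 in hexadecimal, padded to 32 bits, is 0x38099FCC.
Split into bytes (most-significant first): 38 09 9F CC.
Little-endian: lowest address holds the least-significant byte.
So at ascending addresses the bytes are CC 9F 09 38.

CC 9F 09 38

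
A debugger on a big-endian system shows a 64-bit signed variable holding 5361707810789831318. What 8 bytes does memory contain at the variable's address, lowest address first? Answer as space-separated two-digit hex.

5361707810789831318 in hexadecimal, padded to 64 bits, is 0x4A689CD8AB90B296.
Split into bytes (most-significant first): 4A 68 9C D8 AB 90 B2 96.
Big-endian stores the most-significant byte at the lowest address.
So the memory order matches the most-significant-first order: 4A 68 9C D8 AB 90 B2 96.

4A 68 9C D8 AB 90 B2 96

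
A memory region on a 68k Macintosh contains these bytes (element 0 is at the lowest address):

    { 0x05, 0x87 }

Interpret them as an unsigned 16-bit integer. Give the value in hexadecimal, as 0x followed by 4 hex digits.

Big-endian stores the most-significant byte at the lowest address.
The bytes are already most-significant first: 0x0587.

0x0587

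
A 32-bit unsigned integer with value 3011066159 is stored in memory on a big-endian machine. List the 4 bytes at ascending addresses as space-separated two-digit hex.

B3 79 39 2F

3011066159 in hexadecimal, padded to 32 bits, is 0xB379392F.
Split into bytes (most-significant first): B3 79 39 2F.
In big-endian order the high byte comes first in memory.
So the memory order matches the most-significant-first order: B3 79 39 2F.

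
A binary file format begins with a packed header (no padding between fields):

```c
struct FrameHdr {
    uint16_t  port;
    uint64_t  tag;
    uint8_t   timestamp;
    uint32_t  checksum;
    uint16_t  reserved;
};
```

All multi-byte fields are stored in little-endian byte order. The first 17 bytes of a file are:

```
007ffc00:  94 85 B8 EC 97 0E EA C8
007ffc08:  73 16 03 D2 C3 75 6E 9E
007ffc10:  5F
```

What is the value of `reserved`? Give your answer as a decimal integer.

`reserved` follows `port` (2 B), `tag` (8 B), `timestamp` (1 B), `checksum` (4 B), so it starts at offset 2 + 8 + 1 + 4 = 15 and occupies 2 bytes.
Bytes at offsets 15..16: 9E 5F.
Little-endian: lowest address holds the least-significant byte.
Reassemble most-significant byte first: 5F 9E → 0x5F9E.
0x5F9E = 24478.

24478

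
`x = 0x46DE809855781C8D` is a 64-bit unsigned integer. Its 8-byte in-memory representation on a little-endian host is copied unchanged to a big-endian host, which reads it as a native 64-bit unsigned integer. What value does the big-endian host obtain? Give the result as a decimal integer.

Stored little-endian, the bytes at ascending addresses are 8D 1C 78 55 98 80 DE 46.
Read back as big-endian, the last byte is least significant, giving 0x8D1C78559880DE46.
0x8D1C78559880DE46 = 10168134367721872966.

10168134367721872966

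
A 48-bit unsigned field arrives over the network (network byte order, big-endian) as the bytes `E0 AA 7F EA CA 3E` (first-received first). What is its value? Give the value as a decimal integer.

247022895155774

Big-endian stores the most-significant byte at the lowest address.
The bytes are already most-significant first: 0xE0AA7FEACA3E.
0xE0AA7FEACA3E = 247022895155774.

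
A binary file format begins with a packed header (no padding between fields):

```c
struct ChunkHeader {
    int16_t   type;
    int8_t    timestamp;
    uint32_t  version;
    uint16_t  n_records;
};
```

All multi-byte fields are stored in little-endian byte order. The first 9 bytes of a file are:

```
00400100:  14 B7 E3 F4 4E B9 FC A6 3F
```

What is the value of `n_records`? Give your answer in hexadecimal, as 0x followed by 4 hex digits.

0x3FA6

`n_records` follows `type` (2 B), `timestamp` (1 B), `version` (4 B), so it starts at offset 2 + 1 + 4 = 7 and occupies 2 bytes.
Bytes at offsets 7..8: A6 3F.
In little-endian order the low byte comes first in memory.
Reassemble most-significant byte first: 3F A6 → 0x3FA6.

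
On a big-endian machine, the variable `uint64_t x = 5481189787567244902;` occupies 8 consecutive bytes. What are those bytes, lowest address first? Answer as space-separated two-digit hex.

4C 11 19 12 3A 71 C6 66

5481189787567244902 in hexadecimal, padded to 64 bits, is 0x4C1119123A71C666.
Split into bytes (most-significant first): 4C 11 19 12 3A 71 C6 66.
In big-endian order the high byte comes first in memory.
So the memory order matches the most-significant-first order: 4C 11 19 12 3A 71 C6 66.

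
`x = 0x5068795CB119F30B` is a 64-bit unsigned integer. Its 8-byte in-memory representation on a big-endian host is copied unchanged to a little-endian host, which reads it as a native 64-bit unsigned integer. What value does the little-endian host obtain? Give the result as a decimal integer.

Stored big-endian, the bytes at ascending addresses are 50 68 79 5C B1 19 F3 0B.
Read back as little-endian, the first byte is least significant, giving 0x0BF319B15C796850.
0x0BF319B15C796850 = 861060203309262928.

861060203309262928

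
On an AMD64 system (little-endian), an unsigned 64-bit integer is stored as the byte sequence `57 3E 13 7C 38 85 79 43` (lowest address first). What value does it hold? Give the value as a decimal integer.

Little-endian: lowest address holds the least-significant byte.
Reassemble most-significant byte first: 43 79 85 38 7C 13 3E 57 → 0x437985387C133E57.
0x437985387C133E57 = 4862063750369459799.

4862063750369459799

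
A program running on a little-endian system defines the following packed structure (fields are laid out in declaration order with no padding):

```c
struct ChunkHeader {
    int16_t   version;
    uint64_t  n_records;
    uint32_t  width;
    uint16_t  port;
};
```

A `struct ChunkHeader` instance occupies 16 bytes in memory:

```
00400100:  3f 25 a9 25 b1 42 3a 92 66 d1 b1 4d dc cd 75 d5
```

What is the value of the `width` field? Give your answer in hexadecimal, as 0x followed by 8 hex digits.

`width` follows `version` (2 B), `n_records` (8 B), so it starts at offset 2 + 8 = 10 and occupies 4 bytes.
Bytes at offsets 10..13: B1 4D DC CD.
In little-endian order the low byte comes first in memory.
Reassemble most-significant byte first: CD DC 4D B1 → 0xCDDC4DB1.

0xCDDC4DB1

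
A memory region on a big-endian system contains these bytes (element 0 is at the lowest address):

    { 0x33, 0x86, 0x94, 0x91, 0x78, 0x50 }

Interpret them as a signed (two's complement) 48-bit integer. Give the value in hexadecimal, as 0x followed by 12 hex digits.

In big-endian order the high byte comes first in memory.
The bytes are already most-significant first: 0x338694917850.

0x338694917850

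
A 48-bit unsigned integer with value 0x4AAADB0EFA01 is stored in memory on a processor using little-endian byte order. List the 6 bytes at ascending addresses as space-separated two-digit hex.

Split into bytes (most-significant first): 4A AA DB 0E FA 01.
Little-endian: lowest address holds the least-significant byte.
So at ascending addresses the bytes are 01 FA 0E DB AA 4A.

01 FA 0E DB AA 4A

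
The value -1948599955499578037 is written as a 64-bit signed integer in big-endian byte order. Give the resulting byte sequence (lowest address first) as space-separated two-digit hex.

E4 F5 2E AA 23 1B 0D 4B

Two's complement of -1948599955499578037 in 64 bits: 1948599955499578037 = 0x1B0AD155DCE4F2B5; invert → 0xE4F52EAA231B0D4A; add 1 → 0xE4F52EAA231B0D4B.
Split into bytes (most-significant first): E4 F5 2E AA 23 1B 0D 4B.
Big-endian: lowest address holds the most-significant byte.
So the memory order matches the most-significant-first order: E4 F5 2E AA 23 1B 0D 4B.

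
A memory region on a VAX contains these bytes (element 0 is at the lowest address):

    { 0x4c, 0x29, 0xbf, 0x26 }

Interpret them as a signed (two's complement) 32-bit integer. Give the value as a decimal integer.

650062156

Little-endian: lowest address holds the least-significant byte.
Reassemble most-significant byte first: 26 BF 29 4C → 0x26BF294C.
0x26BF294C = 650062156.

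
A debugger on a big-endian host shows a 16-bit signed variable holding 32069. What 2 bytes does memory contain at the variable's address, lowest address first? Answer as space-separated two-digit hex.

7D 45

32069 in hexadecimal, padded to 16 bits, is 0x7D45.
Split into bytes (most-significant first): 7D 45.
Big-endian stores the most-significant byte at the lowest address.
So the memory order matches the most-significant-first order: 7D 45.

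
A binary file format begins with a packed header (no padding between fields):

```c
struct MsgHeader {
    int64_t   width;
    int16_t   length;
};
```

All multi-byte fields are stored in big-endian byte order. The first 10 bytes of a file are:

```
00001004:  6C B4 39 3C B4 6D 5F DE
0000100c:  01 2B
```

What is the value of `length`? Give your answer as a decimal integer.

`length` follows `width` (8 bytes), so it starts at byte offset 8 and occupies 2 bytes.
Bytes at offsets 8..9: 01 2B.
Big-endian stores the most-significant byte at the lowest address.
The bytes are already most-significant first: 0x012B.
0x012B = 299.

299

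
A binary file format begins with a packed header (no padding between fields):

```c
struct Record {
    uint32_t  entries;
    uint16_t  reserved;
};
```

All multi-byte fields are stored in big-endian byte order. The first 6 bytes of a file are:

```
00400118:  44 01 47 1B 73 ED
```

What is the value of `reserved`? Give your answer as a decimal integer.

29677

`reserved` follows `entries` (4 bytes), so it starts at byte offset 4 and occupies 2 bytes.
Bytes at offsets 4..5: 73 ED.
Big-endian stores the most-significant byte at the lowest address.
The bytes are already most-significant first: 0x73ED.
0x73ED = 29677.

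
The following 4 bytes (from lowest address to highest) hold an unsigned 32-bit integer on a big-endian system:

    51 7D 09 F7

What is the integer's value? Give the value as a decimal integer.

1367149047

In big-endian order the high byte comes first in memory.
The bytes are already most-significant first: 0x517D09F7.
0x517D09F7 = 1367149047.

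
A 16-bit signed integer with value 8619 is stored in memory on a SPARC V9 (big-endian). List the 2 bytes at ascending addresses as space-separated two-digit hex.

8619 in hexadecimal, padded to 16 bits, is 0x21AB.
Split into bytes (most-significant first): 21 AB.
Big-endian: lowest address holds the most-significant byte.
So the memory order matches the most-significant-first order: 21 AB.

21 AB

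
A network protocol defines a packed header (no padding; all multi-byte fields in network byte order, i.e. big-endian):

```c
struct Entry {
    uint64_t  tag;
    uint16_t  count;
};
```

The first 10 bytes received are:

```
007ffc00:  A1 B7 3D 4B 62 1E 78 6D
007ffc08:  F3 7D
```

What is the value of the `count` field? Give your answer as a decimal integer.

`count` follows `tag` (8 bytes), so it starts at byte offset 8 and occupies 2 bytes.
Bytes at offsets 8..9: F3 7D.
In big-endian order the high byte comes first in memory.
The bytes are already most-significant first: 0xF37D.
0xF37D = 62333.

62333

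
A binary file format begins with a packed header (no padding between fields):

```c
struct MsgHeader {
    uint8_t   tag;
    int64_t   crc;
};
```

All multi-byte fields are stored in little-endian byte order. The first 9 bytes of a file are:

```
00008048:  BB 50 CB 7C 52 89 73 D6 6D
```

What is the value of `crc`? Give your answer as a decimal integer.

`crc` follows `tag` (1 byte), so it starts at byte offset 1 and occupies 8 bytes.
Bytes at offsets 1..8: 50 CB 7C 52 89 73 D6 6D.
In little-endian order the low byte comes first in memory.
Reassemble most-significant byte first: 6D D6 73 89 52 7C CB 50 → 0x6DD67389527CCB50.
0x6DD67389527CCB50 = 7914640428781849424.

7914640428781849424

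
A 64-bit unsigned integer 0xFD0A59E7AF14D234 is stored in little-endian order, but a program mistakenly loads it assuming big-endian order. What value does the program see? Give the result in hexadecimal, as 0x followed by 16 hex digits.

0x34D214AFE7590AFD

Stored little-endian, the bytes at ascending addresses are 34 D2 14 AF E7 59 0A FD.
Read back as big-endian, the last byte is least significant, giving 0x34D214AFE7590AFD.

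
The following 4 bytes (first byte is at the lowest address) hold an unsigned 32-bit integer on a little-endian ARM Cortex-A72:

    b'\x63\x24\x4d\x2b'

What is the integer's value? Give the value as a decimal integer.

726475875

Little-endian stores the least-significant byte at the lowest address.
Reassemble most-significant byte first: 2B 4D 24 63 → 0x2B4D2463.
0x2B4D2463 = 726475875.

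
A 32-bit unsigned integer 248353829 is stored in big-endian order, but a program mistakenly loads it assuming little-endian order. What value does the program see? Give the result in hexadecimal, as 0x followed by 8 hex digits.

248353829 in 32-bit hexadecimal is 0x0ECD9425.
Stored big-endian, the bytes at ascending addresses are 0E CD 94 25.
Read back as little-endian, the first byte is least significant, giving 0x2594CD0E.

0x2594CD0E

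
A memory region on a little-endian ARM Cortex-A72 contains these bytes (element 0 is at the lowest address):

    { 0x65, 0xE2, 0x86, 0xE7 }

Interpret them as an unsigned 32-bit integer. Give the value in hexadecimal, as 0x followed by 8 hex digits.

Little-endian stores the least-significant byte at the lowest address.
Reassemble most-significant byte first: E7 86 E2 65 → 0xE786E265.

0xE786E265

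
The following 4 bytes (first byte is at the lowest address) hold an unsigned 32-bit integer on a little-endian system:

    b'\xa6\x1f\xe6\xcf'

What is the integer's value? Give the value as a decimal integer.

3487965094

Little-endian stores the least-significant byte at the lowest address.
Reassemble most-significant byte first: CF E6 1F A6 → 0xCFE61FA6.
0xCFE61FA6 = 3487965094.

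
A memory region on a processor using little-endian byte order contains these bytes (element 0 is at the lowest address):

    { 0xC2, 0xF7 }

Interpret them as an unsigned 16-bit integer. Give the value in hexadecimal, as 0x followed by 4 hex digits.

0xF7C2

Little-endian stores the least-significant byte at the lowest address.
Reassemble most-significant byte first: F7 C2 → 0xF7C2.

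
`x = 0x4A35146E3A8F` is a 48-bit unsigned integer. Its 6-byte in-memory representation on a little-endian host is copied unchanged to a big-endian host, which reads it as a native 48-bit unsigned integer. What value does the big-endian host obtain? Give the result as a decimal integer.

157481117693258

Stored little-endian, the bytes at ascending addresses are 8F 3A 6E 14 35 4A.
Read back as big-endian, the last byte is least significant, giving 0x8F3A6E14354A.
0x8F3A6E14354A = 157481117693258.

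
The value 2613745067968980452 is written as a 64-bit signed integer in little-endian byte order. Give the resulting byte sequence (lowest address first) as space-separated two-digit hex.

E4 65 B8 85 4A E3 45 24

2613745067968980452 in hexadecimal, padded to 64 bits, is 0x2445E34A85B865E4.
Split into bytes (most-significant first): 24 45 E3 4A 85 B8 65 E4.
Little-endian: lowest address holds the least-significant byte.
So at ascending addresses the bytes are E4 65 B8 85 4A E3 45 24.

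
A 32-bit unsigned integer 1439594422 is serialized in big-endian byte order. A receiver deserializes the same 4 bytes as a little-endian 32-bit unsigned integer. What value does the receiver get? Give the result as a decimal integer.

1439594422 in 32-bit hexadecimal is 0x55CE77B6.
Stored big-endian, the bytes at ascending addresses are 55 CE 77 B6.
Read back as little-endian, the first byte is least significant, giving 0xB677CE55.
0xB677CE55 = 3061304917.

3061304917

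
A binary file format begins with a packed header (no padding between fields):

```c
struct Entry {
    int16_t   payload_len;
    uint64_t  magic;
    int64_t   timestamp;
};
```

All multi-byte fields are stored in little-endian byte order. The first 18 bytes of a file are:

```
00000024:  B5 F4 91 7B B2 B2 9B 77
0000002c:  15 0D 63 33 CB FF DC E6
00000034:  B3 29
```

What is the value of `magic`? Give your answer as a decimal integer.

`magic` follows `payload_len` (2 bytes), so it starts at byte offset 2 and occupies 8 bytes.
Bytes at offsets 2..9: 91 7B B2 B2 9B 77 15 0D.
Little-endian stores the least-significant byte at the lowest address.
Reassemble most-significant byte first: 0D 15 77 9B B2 B2 7B 91 → 0x0D15779BB2B27B91.
0x0D15779BB2B27B91 = 942791207605664657.

942791207605664657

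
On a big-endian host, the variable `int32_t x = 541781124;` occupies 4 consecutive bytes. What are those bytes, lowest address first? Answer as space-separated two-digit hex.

541781124 in hexadecimal, padded to 32 bits, is 0x204AEC84.
Split into bytes (most-significant first): 20 4A EC 84.
In big-endian order the high byte comes first in memory.
So the memory order matches the most-significant-first order: 20 4A EC 84.

20 4A EC 84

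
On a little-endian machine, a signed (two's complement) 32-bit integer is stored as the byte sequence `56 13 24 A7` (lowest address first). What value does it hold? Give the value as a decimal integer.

-1490807978

Little-endian: lowest address holds the least-significant byte.
Reassemble most-significant byte first: A7 24 13 56 → 0xA7241356.
Top bit is set, so as a signed 32-bit value this is 0xA7241356 − 2^32 = -1490807978.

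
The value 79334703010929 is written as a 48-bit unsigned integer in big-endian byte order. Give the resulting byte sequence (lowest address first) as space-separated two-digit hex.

48 27 8C CA 94 71

79334703010929 in hexadecimal, padded to 48 bits, is 0x48278CCA9471.
Split into bytes (most-significant first): 48 27 8C CA 94 71.
In big-endian order the high byte comes first in memory.
So the memory order matches the most-significant-first order: 48 27 8C CA 94 71.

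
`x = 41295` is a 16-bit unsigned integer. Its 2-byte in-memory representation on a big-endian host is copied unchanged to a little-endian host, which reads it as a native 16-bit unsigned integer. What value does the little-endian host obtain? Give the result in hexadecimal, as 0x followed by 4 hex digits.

0x4FA1

41295 in 16-bit hexadecimal is 0xA14F.
Stored big-endian, the bytes at ascending addresses are A1 4F.
Read back as little-endian, the first byte is least significant, giving 0x4FA1.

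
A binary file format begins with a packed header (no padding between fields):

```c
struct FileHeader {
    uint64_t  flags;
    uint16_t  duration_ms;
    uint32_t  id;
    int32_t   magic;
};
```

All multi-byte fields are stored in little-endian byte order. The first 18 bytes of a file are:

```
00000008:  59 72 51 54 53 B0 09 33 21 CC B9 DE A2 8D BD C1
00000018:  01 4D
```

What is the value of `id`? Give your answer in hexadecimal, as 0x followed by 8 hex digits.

`id` follows `flags` (8 B), `duration_ms` (2 B), so it starts at offset 8 + 2 = 10 and occupies 4 bytes.
Bytes at offsets 10..13: B9 DE A2 8D.
Little-endian stores the least-significant byte at the lowest address.
Reassemble most-significant byte first: 8D A2 DE B9 → 0x8DA2DEB9.

0x8DA2DEB9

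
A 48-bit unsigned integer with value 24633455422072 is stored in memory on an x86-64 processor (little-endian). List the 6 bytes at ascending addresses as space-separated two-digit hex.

78 2A 5C 6C 67 16

24633455422072 in hexadecimal, padded to 48 bits, is 0x16676C5C2A78.
Split into bytes (most-significant first): 16 67 6C 5C 2A 78.
In little-endian order the low byte comes first in memory.
So at ascending addresses the bytes are 78 2A 5C 6C 67 16.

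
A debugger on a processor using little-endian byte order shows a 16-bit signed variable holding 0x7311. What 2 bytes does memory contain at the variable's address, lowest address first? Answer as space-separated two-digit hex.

Split into bytes (most-significant first): 73 11.
Little-endian: lowest address holds the least-significant byte.
So at ascending addresses the bytes are 11 73.

11 73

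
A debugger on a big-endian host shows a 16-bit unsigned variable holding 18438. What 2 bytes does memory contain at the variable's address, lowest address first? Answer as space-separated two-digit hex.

48 06

18438 in hexadecimal, padded to 16 bits, is 0x4806.
Split into bytes (most-significant first): 48 06.
In big-endian order the high byte comes first in memory.
So the memory order matches the most-significant-first order: 48 06.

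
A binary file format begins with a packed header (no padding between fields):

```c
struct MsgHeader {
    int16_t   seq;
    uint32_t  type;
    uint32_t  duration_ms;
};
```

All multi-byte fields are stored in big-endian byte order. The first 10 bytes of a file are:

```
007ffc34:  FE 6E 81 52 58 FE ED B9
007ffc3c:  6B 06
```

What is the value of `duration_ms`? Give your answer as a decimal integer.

`duration_ms` follows `seq` (2 B), `type` (4 B), so it starts at offset 2 + 4 = 6 and occupies 4 bytes.
Bytes at offsets 6..9: ED B9 6B 06.
In big-endian order the high byte comes first in memory.
The bytes are already most-significant first: 0xEDB96B06.
0xEDB96B06 = 3988351750.

3988351750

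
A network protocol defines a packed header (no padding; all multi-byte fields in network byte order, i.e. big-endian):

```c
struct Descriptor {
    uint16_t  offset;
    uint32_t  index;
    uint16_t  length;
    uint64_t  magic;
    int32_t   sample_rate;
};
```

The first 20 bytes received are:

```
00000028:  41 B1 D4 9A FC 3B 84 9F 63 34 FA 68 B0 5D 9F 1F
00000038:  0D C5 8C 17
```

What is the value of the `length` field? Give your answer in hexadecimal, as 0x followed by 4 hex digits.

`length` follows `offset` (2 B), `index` (4 B), so it starts at offset 2 + 4 = 6 and occupies 2 bytes.
Bytes at offsets 6..7: 84 9F.
In big-endian order the high byte comes first in memory.
The bytes are already most-significant first: 0x849F.

0x849F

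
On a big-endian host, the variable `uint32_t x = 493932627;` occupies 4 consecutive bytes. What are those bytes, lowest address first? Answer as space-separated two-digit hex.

493932627 in hexadecimal, padded to 32 bits, is 0x1D70D053.
Split into bytes (most-significant first): 1D 70 D0 53.
In big-endian order the high byte comes first in memory.
So the memory order matches the most-significant-first order: 1D 70 D0 53.

1D 70 D0 53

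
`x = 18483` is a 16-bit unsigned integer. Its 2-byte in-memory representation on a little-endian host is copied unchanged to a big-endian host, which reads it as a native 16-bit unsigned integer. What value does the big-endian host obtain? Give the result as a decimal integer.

18483 in 16-bit hexadecimal is 0x4833.
Stored little-endian, the bytes at ascending addresses are 33 48.
Read back as big-endian, the last byte is least significant, giving 0x3348.
0x3348 = 13128.

13128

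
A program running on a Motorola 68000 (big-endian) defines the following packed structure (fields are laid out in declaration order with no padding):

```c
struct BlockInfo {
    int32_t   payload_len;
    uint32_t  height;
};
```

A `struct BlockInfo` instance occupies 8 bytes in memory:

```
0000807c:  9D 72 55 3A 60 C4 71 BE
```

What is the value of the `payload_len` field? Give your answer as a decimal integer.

-1653451462

`payload_len` is the first field, at byte offset 0, occupying 4 bytes.
Bytes at offsets 0..3: 9D 72 55 3A.
Big-endian: lowest address holds the most-significant byte.
The bytes are already most-significant first: 0x9D72553A.
Top bit is set, so as a signed 32-bit value this is 0x9D72553A − 2^32 = -1653451462.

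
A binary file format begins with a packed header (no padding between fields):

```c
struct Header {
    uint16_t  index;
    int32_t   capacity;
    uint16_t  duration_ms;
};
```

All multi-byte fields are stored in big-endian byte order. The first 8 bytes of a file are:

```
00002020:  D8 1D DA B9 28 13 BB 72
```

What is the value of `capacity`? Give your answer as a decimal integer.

-625399789

`capacity` follows `index` (2 bytes), so it starts at byte offset 2 and occupies 4 bytes.
Bytes at offsets 2..5: DA B9 28 13.
In big-endian order the high byte comes first in memory.
The bytes are already most-significant first: 0xDAB92813.
Top bit is set, so as a signed 32-bit value this is 0xDAB92813 − 2^32 = -625399789.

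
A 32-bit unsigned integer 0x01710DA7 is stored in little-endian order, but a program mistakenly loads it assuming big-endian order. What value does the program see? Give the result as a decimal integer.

2802675969

Stored little-endian, the bytes at ascending addresses are A7 0D 71 01.
Read back as big-endian, the last byte is least significant, giving 0xA70D7101.
0xA70D7101 = 2802675969.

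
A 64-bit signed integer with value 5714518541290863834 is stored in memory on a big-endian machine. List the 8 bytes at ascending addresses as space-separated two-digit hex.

5714518541290863834 in hexadecimal, padded to 64 bits, is 0x4F4E0C5624067CDA.
Split into bytes (most-significant first): 4F 4E 0C 56 24 06 7C DA.
Big-endian: lowest address holds the most-significant byte.
So the memory order matches the most-significant-first order: 4F 4E 0C 56 24 06 7C DA.

4F 4E 0C 56 24 06 7C DA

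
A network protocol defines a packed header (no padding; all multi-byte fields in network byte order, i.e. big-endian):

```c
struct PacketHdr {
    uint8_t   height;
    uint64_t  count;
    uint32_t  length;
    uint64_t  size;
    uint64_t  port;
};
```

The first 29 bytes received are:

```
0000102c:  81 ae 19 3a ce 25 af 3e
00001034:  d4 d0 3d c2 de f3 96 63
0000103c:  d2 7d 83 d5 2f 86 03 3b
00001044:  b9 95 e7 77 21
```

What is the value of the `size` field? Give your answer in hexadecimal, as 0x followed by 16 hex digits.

`size` follows `height` (1 B), `count` (8 B), `length` (4 B), so it starts at offset 1 + 8 + 4 = 13 and occupies 8 bytes.
Bytes at offsets 13..20: F3 96 63 D2 7D 83 D5 2F.
Big-endian stores the most-significant byte at the lowest address.
The bytes are already most-significant first: 0xF39663D27D83D52F.

0xF39663D27D83D52F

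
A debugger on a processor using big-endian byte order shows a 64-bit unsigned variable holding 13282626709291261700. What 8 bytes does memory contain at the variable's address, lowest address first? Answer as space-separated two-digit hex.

B8 55 5E 9E 23 6B DF 04

13282626709291261700 in hexadecimal, padded to 64 bits, is 0xB8555E9E236BDF04.
Split into bytes (most-significant first): B8 55 5E 9E 23 6B DF 04.
Big-endian: lowest address holds the most-significant byte.
So the memory order matches the most-significant-first order: B8 55 5E 9E 23 6B DF 04.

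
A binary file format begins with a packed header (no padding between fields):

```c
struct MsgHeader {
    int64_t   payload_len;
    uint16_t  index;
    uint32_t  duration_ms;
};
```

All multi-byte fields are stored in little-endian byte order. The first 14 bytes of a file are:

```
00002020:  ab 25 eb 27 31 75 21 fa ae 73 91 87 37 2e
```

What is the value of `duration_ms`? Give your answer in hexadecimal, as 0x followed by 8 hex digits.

`duration_ms` follows `payload_len` (8 B), `index` (2 B), so it starts at offset 8 + 2 = 10 and occupies 4 bytes.
Bytes at offsets 10..13: 91 87 37 2E.
Little-endian stores the least-significant byte at the lowest address.
Reassemble most-significant byte first: 2E 37 87 91 → 0x2E378791.

0x2E378791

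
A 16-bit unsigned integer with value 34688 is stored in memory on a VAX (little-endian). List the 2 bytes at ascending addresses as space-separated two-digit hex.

80 87

34688 in hexadecimal, padded to 16 bits, is 0x8780.
Split into bytes (most-significant first): 87 80.
In little-endian order the low byte comes first in memory.
So at ascending addresses the bytes are 80 87.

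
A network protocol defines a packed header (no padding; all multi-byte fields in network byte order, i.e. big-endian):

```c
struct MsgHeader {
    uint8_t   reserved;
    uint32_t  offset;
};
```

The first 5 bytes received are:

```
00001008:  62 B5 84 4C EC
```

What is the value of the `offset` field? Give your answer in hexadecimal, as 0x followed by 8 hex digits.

0xB5844CEC

`offset` follows `reserved` (1 byte), so it starts at byte offset 1 and occupies 4 bytes.
Bytes at offsets 1..4: B5 84 4C EC.
Big-endian stores the most-significant byte at the lowest address.
The bytes are already most-significant first: 0xB5844CEC.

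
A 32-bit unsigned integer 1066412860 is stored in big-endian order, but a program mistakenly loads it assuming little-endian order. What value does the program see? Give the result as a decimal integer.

1066412860 in 32-bit hexadecimal is 0x3F902B3C.
Stored big-endian, the bytes at ascending addresses are 3F 90 2B 3C.
Read back as little-endian, the first byte is least significant, giving 0x3C2B903F.
0x3C2B903F = 1009487935.

1009487935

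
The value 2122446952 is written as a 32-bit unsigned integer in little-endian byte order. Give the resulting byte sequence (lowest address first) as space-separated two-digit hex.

2122446952 in hexadecimal, padded to 32 bits, is 0x7E81F868.
Split into bytes (most-significant first): 7E 81 F8 68.
Little-endian: lowest address holds the least-significant byte.
So at ascending addresses the bytes are 68 F8 81 7E.

68 F8 81 7E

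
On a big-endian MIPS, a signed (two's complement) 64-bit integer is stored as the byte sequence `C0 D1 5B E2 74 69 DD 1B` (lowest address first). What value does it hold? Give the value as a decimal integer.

Big-endian stores the most-significant byte at the lowest address.
The bytes are already most-significant first: 0xC0D15BE27469DD1B.
Top bit is set, so as a signed 64-bit value this is 0xC0D15BE27469DD1B − 2^64 = -4552756720121029349.

-4552756720121029349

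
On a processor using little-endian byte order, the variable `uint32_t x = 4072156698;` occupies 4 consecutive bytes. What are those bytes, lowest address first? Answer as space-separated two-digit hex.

4072156698 in hexadecimal, padded to 32 bits, is 0xF2B82E1A.
Split into bytes (most-significant first): F2 B8 2E 1A.
Little-endian stores the least-significant byte at the lowest address.
So at ascending addresses the bytes are 1A 2E B8 F2.

1A 2E B8 F2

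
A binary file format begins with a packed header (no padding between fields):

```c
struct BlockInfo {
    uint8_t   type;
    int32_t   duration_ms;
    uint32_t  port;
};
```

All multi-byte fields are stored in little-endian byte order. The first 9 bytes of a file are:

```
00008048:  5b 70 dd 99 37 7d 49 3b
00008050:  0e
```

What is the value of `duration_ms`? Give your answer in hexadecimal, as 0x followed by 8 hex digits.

0x3799DD70

`duration_ms` follows `type` (1 byte), so it starts at byte offset 1 and occupies 4 bytes.
Bytes at offsets 1..4: 70 DD 99 37.
In little-endian order the low byte comes first in memory.
Reassemble most-significant byte first: 37 99 DD 70 → 0x3799DD70.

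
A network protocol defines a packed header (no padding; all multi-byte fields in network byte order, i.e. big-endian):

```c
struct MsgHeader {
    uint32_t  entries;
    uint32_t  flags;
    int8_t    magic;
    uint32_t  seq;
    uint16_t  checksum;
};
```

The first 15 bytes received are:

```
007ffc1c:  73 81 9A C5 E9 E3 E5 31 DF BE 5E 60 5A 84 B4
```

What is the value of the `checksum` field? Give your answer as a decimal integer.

`checksum` follows `entries` (4 B), `flags` (4 B), `magic` (1 B), `seq` (4 B), so it starts at offset 4 + 4 + 1 + 4 = 13 and occupies 2 bytes.
Bytes at offsets 13..14: 84 B4.
In big-endian order the high byte comes first in memory.
The bytes are already most-significant first: 0x84B4.
0x84B4 = 33972.

33972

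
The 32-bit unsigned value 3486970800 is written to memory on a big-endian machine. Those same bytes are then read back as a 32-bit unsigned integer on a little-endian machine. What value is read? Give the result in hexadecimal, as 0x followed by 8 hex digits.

0xB0F3D6CF

3486970800 in 32-bit hexadecimal is 0xCFD6F3B0.
Stored big-endian, the bytes at ascending addresses are CF D6 F3 B0.
Read back as little-endian, the first byte is least significant, giving 0xB0F3D6CF.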